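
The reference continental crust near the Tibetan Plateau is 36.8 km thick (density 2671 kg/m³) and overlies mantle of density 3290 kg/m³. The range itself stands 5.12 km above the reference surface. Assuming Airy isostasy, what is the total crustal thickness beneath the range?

Root depth r = h ρ_c / (ρ_m − ρ_c) = 5.12 km × 2671 / 619 = 22.09 km.
Total thickness = T + h + r = 36.8 km + 5.12 km + 22.09 km = 64 km.

64 km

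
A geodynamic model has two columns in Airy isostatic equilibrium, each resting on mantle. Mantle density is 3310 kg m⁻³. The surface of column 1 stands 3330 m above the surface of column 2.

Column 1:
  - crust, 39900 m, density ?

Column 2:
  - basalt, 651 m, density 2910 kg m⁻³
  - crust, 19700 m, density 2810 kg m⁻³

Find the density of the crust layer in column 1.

2780 kg m⁻³

Take the compensation level at the base of the deeper column (depth z_c below the surface of column 1) and equate Σ ρ_i t_i down to z_c; mantle fills any gap and the z_c terms cancel.
Column 1: 39900×ρ + (z_c − 39900)×3310
Column 2: 3330×0 + 651×2910 + 19700×2810 + (z_c − 3330 − 20351)×3310
The z_c×3310 term appears on both sides and cancels. Collect the known terms of each column as K = Σ(ρt)_known − 3310 × (depth of known layers): K_1 = 0 − 3310×39900 = −132069000; K_2 = 57251410 − 3310×(3330 + 20351) = −21132700.
Balance: K_1 + 39900×ρ = K_2, so ρ = (K_2 − K_1)/39900 = 110936000/39900 = 2780 kg m⁻³.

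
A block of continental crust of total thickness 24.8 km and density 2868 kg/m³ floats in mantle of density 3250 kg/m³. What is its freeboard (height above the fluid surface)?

2.91 km

Floating equilibrium: submerged depth d = t ρ_obj/ρ_fluid = 24.8 km × 2868/3250 = 21.89 km.
Freeboard = t − d = 24.8 km − 21.89 km = 2.91 km.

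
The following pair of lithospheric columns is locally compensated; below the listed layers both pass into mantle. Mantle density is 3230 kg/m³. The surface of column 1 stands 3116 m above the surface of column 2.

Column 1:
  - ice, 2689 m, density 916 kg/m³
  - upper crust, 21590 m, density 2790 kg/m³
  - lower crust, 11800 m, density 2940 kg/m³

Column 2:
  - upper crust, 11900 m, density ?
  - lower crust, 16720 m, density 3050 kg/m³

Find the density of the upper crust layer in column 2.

2720 kg/m³

Take the compensation level at the base of the deeper column (depth z_c below the surface of column 1) and equate Σ ρ_i t_i down to z_c; mantle fills any gap and the z_c terms cancel.
Column 1: 2689×916 + 21590×2790 + 11800×2940 + (z_c − 36079)×3230
Column 2: 3116×0 + 11900×ρ + 16720×3050 + (z_c − 3116 − 28620)×3230
The z_c×3230 term appears on both sides and cancels. Collect the known terms of each column as K = Σ(ρt)_known − 3230 × (depth of known layers): K_1 = 97391224 − 3230×36079 = −19143946; K_2 = 50996000 − 3230×(3116 + 28620) = −51511280.
Balance: K_1 = K_2 + 11900×ρ, so ρ = (K_1 − K_2)/11900 = 32367300/11900 = 2720 kg/m³.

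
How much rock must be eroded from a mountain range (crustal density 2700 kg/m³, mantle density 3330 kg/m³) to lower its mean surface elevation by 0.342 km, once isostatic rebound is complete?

1.81 km

Net drop Δ = e − u = e − e ρ_c/ρ_m = e (ρ_m − ρ_c)/ρ_m.
e = Δ ρ_m/(ρ_m − ρ_c) = 0.342 km × 3330/630 = 1.81 km.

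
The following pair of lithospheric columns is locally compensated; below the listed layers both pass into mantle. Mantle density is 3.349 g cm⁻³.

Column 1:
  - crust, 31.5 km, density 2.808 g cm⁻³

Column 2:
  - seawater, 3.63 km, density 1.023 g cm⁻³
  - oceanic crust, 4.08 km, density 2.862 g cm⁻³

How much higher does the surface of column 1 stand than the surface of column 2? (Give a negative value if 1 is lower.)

For any compensation level in the mantle, the mantle terms cancel and isostasy reduces to e = (Σt_1 − Σt_2) − (Σ(ρt)_1 − Σ(ρt)_2) / ρ_m.
Σt_1 = 31.5 km; Σt_2 = 7.71 km; Σ(ρt)_1 = 88.452; Σ(ρt)_2 = 15.39045 (in km·g cm⁻³).
e = (31.5 − 7.71) − (88.452 − 15.39045) / 3.349 = 1.97 km.

1.97 km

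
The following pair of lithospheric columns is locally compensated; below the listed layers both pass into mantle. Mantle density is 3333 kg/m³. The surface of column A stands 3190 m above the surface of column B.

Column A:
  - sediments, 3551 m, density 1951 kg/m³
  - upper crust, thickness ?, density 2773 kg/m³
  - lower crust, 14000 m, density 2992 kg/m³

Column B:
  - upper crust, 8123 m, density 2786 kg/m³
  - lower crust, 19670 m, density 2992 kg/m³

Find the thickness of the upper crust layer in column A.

21600 m

Take the compensation level at the base of the deeper column (depth z_c below the surface of column A) and equate Σ ρ_i t_i down to z_c; mantle fills any gap and the z_c terms cancel.
Column A: 3551×1951 + x×2773 + 14000×2992 + (z_c − 17551 − x)×3333
Column B: 3190×0 + 8123×2786 + 19670×2992 + (z_c − 3190 − 27793)×3333
The z_c×3333 term appears on both sides and cancels. Collect the known terms of each column as K = Σ(ρt)_known − 3333 × (depth of known layers): K_A = 48816001 − 3333×17551 = −9681482; K_B = 81483318 − 3333×(3190 + 27793) = −21783021.
Balance: K_A − x×(3333 − 2773) = K_B, so x = (K_A − K_B)/(3333 − 2773) = 12101500/560 = 21600 m.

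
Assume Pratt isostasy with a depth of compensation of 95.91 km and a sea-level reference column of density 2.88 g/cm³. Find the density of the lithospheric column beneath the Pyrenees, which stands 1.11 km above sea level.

2.85 g/cm³

Pratt balance: ρ_ref D = ρ (D + h).
ρ = ρ_ref D/(D + h) = 2.88 × 95.91 km/(95.91 km + 1.11 km) = 2.85 g/cm³.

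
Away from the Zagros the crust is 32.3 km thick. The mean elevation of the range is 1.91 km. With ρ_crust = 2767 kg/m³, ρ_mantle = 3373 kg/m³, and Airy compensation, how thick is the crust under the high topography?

Root depth r = h ρ_c / (ρ_m − ρ_c) = 1.91 km × 2767 / 606 = 8.721 km.
Total thickness = T + h + r = 32.3 km + 1.91 km + 8.721 km = 42.9 km.

42.9 km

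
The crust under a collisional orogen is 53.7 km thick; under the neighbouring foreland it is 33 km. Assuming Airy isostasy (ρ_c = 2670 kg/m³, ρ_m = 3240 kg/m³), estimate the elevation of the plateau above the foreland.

3.64 km

Excess crust Δ = 53.7 km − 33 km = 20.7 km, split between elevation h and root r with h + r = Δ.
Airy balance ρ_c h = (ρ_m − ρ_c) r gives r = h ρ_c/(ρ_m − ρ_c), so h (1 + ρ_c/(ρ_m − ρ_c)) = Δ, i.e. h = Δ (ρ_m − ρ_c)/ρ_m.
h = 20.7 km × 570/3240 = 3.64 km.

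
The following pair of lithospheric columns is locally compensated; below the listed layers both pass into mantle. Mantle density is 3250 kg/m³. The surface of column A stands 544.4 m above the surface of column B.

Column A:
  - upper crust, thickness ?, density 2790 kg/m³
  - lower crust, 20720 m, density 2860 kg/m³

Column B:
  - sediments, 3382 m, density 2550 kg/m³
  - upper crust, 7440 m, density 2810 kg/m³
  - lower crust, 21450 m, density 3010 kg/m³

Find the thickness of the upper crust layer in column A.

Take the compensation level at the base of the deeper column (depth z_c below the surface of column A) and equate Σ ρ_i t_i down to z_c; mantle fills any gap and the z_c terms cancel.
Column A: x×2790 + 20720×2860 + (z_c − 20720 − x)×3250
Column B: 544.4×0 + 3382×2550 + 7440×2810 + 21450×3010 + (z_c − 544.4 − 32272)×3250
The z_c×3250 term appears on both sides and cancels. Collect the known terms of each column as K = Σ(ρt)_known − 3250 × (depth of known layers): K_A = 59259200 − 3250×20720 = −8080800; K_B = 94095000 − 3250×(544.4 + 32272) = −12558300.
Balance: K_A − x×(3250 − 2790) = K_B, so x = (K_A − K_B)/(3250 − 2790) = 4477500/460 = 9730 m.

9730 m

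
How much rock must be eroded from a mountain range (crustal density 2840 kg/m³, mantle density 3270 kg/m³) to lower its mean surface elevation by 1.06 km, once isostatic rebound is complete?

8.06 km

Net drop Δ = e − u = e − e ρ_c/ρ_m = e (ρ_m − ρ_c)/ρ_m.
e = Δ ρ_m/(ρ_m − ρ_c) = 1.06 km × 3270/430 = 8.06 km.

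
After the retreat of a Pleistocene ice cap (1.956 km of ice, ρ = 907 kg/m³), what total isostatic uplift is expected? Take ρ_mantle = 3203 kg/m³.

Removing the load lets mantle flow back in; uplift u satisfies ρ_ice t = ρ_m u.
u = t ρ_ice/ρ_m = 1.956 km × 907/3203 = 0.554 km.

0.554 km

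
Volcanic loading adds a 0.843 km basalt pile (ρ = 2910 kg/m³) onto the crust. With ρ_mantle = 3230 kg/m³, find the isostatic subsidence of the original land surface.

0.759 km

Subaerial loading: s = t ρ_load / ρ_m.
s = 0.843 km × 2910/3230 = 0.759 km.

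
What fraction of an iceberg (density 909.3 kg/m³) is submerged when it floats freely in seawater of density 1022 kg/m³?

Submerged fraction = ρ_obj/ρ_fluid = 909.3/1022 = 0.89.

0.89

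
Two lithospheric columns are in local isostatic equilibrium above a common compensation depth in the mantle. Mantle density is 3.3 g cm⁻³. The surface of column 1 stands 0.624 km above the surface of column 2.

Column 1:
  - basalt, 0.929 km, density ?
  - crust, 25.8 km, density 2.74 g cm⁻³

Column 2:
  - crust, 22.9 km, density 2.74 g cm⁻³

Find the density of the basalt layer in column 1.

2.83 g cm⁻³

Take the compensation level at the base of the deeper column (depth z_c below the surface of column 1) and equate Σ ρ_i t_i down to z_c; mantle fills any gap and the z_c terms cancel.
Column 1: 0.929×ρ + 25.8×2.74 + (z_c − 26.729)×3.3
Column 2: 0.624×0 + 22.9×2.74 + (z_c − 0.624 − 22.9)×3.3
The z_c×3.3 term appears on both sides and cancels. Collect the known terms of each column as K = Σ(ρt)_known − 3.3 × (depth of known layers): K_1 = 70.692 − 3.3×26.729 = −17.5137; K_2 = 62.746 − 3.3×(0.624 + 22.9) = −14.8832.
Balance: K_1 + 0.929×ρ = K_2, so ρ = (K_2 − K_1)/0.929 = 2.6305/0.929 = 2.83 g cm⁻³.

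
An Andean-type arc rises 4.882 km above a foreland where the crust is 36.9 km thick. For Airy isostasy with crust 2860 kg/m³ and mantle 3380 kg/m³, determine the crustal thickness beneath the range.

Root depth r = h ρ_c / (ρ_m − ρ_c) = 4.882 km × 2860 / 520 = 26.85 km.
Total thickness = T + h + r = 36.9 km + 4.882 km + 26.85 km = 68.6 km.

68.6 km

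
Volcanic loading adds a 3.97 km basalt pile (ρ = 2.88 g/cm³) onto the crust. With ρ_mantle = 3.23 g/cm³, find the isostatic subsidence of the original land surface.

3.54 km

Subaerial loading: s = t ρ_load / ρ_m.
s = 3.97 km × 2.88/3.23 = 3.54 km.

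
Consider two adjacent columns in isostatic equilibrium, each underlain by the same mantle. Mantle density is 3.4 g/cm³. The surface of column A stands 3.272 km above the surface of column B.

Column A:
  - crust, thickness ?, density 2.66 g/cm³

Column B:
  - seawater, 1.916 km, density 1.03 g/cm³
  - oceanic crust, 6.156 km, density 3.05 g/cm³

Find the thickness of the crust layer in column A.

Take the compensation level at the base of the deeper column (depth z_c below the surface of column A) and equate Σ ρ_i t_i down to z_c; mantle fills any gap and the z_c terms cancel.
Column A: x×2.66 + (z_c − 0 − x)×3.4
Column B: 3.272×0 + 1.916×1.03 + 6.156×3.05 + (z_c − 3.272 − 8.072)×3.4
The z_c×3.4 term appears on both sides and cancels. Collect the known terms of each column as K = Σ(ρt)_known − 3.4 × (depth of known layers): K_A = 0 − 3.4×0 = 0; K_B = 20.74928 − 3.4×(3.272 + 8.072) = −17.82032.
Balance: K_A − x×(3.4 − 2.66) = K_B, so x = (K_A − K_B)/(3.4 − 2.66) = 17.8203/0.74 = 24.1 km.

24.1 km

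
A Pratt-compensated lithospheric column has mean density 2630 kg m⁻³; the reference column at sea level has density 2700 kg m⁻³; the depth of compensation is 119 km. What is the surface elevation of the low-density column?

3.17 km

ρ_ref D = ρ (D + h) → h = D (ρ_ref − ρ)/ρ.
h = 119 km × (2700 − 2630)/2630 = 3.17 km.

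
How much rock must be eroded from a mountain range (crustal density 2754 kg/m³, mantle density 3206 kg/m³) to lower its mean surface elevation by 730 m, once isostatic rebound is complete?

5180 m

Net drop Δ = e − u = e − e ρ_c/ρ_m = e (ρ_m − ρ_c)/ρ_m.
e = Δ ρ_m/(ρ_m − ρ_c) = 730 m × 3206/452 = 5180 m.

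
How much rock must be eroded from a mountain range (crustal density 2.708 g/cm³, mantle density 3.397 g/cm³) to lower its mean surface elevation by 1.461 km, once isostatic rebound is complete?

7.2 km

Net drop Δ = e − u = e − e ρ_c/ρ_m = e (ρ_m − ρ_c)/ρ_m.
e = Δ ρ_m/(ρ_m − ρ_c) = 1.461 km × 3.397/0.689 = 7.2 km.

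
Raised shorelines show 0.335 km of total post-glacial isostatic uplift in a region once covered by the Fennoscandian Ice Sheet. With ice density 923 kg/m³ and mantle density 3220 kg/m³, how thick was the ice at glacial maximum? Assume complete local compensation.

u = t ρ_ice/ρ_m → t = u ρ_m/ρ_ice = 0.335 km × 3220/923 = 1.17 km.

1.17 km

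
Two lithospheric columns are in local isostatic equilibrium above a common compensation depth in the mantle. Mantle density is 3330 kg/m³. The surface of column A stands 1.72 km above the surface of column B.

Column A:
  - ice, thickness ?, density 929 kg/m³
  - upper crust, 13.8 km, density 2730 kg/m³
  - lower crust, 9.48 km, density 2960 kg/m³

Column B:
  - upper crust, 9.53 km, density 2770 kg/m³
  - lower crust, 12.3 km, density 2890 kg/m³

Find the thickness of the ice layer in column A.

Take the compensation level at the base of the deeper column (depth z_c below the surface of column A) and equate Σ ρ_i t_i down to z_c; mantle fills any gap and the z_c terms cancel.
Column A: x×929 + 13.8×2730 + 9.48×2960 + (z_c − 23.28 − x)×3330
Column B: 1.72×0 + 9.53×2770 + 12.3×2890 + (z_c − 1.72 − 21.83)×3330
The z_c×3330 term appears on both sides and cancels. Collect the known terms of each column as K = Σ(ρt)_known − 3330 × (depth of known layers): K_A = 65734.8 − 3330×23.28 = −11787.6; K_B = 61945.1 − 3330×(1.72 + 21.83) = −16476.4.
Balance: K_A − x×(3330 − 929) = K_B, so x = (K_A − K_B)/(3330 − 929) = 4688.8/2401 = 1.95 km.

1.95 km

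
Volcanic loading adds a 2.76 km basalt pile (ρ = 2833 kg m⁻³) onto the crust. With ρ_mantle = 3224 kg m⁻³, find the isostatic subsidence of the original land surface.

Subaerial loading: s = t ρ_load / ρ_m.
s = 2.76 km × 2833/3224 = 2.43 km.

2.43 km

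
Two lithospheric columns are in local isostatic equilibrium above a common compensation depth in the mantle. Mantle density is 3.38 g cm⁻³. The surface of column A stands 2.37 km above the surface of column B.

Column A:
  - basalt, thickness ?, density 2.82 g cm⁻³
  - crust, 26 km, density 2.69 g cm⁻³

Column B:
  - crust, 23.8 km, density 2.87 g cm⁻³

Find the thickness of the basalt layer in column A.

Take the compensation level at the base of the deeper column (depth z_c below the surface of column A) and equate Σ ρ_i t_i down to z_c; mantle fills any gap and the z_c terms cancel.
Column A: x×2.82 + 26×2.69 + (z_c − 26 − x)×3.38
Column B: 2.37×0 + 23.8×2.87 + (z_c − 2.37 − 23.8)×3.38
The z_c×3.38 term appears on both sides and cancels. Collect the known terms of each column as K = Σ(ρt)_known − 3.38 × (depth of known layers): K_A = 69.94 − 3.38×26 = −17.94; K_B = 68.306 − 3.38×(2.37 + 23.8) = −20.1486.
Balance: K_A − x×(3.38 − 2.82) = K_B, so x = (K_A − K_B)/(3.38 − 2.82) = 2.2086/0.56 = 3.94 km.

3.94 km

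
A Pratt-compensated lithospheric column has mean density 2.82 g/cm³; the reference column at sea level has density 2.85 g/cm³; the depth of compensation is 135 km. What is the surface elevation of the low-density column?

ρ_ref D = ρ (D + h) → h = D (ρ_ref − ρ)/ρ.
h = 135 km × (2.85 − 2.82)/2.82 = 1.44 km.

1.44 km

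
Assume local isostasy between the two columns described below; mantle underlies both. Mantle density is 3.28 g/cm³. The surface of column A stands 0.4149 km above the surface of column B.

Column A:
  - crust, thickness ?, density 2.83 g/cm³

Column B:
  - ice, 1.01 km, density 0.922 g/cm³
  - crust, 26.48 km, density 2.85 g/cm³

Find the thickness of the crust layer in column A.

33.6 km

Take the compensation level at the base of the deeper column (depth z_c below the surface of column A) and equate Σ ρ_i t_i down to z_c; mantle fills any gap and the z_c terms cancel.
Column A: x×2.83 + (z_c − 0 − x)×3.28
Column B: 0.4149×0 + 1.01×0.922 + 26.48×2.85 + (z_c − 0.4149 − 27.49)×3.28
The z_c×3.28 term appears on both sides and cancels. Collect the known terms of each column as K = Σ(ρt)_known − 3.28 × (depth of known layers): K_A = 0 − 3.28×0 = 0; K_B = 76.39922 − 3.28×(0.4149 + 27.49) = −15.128852.
Balance: K_A − x×(3.28 − 2.83) = K_B, so x = (K_A − K_B)/(3.28 − 2.83) = 15.1289/0.45 = 33.6 km.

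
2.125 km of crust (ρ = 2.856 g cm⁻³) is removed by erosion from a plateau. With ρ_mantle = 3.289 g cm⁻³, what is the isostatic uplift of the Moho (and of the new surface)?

1.85 km

Unloading: uplift u = e ρ_c/ρ_m = 2.125 km × 2.856/3.289 = 1.85 km.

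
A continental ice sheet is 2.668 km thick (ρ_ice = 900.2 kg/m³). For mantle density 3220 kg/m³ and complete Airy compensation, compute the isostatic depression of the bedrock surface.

0.746 km

By Archimedes' principle applied to the lithosphere: the ice load ρ_ice t is balanced by mantle displaced below, ρ_m s.
s = t ρ_ice / ρ_m = 2.668 km × 900.2/3220 = 0.746 km.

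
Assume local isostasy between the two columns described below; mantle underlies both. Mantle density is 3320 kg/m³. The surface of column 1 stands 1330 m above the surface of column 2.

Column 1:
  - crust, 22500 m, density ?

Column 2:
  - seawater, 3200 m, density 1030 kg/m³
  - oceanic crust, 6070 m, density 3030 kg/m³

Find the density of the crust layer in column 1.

Take the compensation level at the base of the deeper column (depth z_c below the surface of column 1) and equate Σ ρ_i t_i down to z_c; mantle fills any gap and the z_c terms cancel.
Column 1: 22500×ρ + (z_c − 22500)×3320
Column 2: 1330×0 + 3200×1030 + 6070×3030 + (z_c − 1330 − 9270)×3320
The z_c×3320 term appears on both sides and cancels. Collect the known terms of each column as K = Σ(ρt)_known − 3320 × (depth of known layers): K_1 = 0 − 3320×22500 = −74700000; K_2 = 21688100 − 3320×(1330 + 9270) = −13503900.
Balance: K_1 + 22500×ρ = K_2, so ρ = (K_2 − K_1)/22500 = 61196100/22500 = 2720 kg/m³.

2720 kg/m³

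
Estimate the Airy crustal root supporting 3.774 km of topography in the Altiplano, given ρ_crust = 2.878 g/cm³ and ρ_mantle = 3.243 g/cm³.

Equating mass per unit area of the two columns: the weight of the topography is balanced by the buoyancy of the root, ρ_c h = (ρ_m − ρ_c) r.
r = h · ρ_c / (ρ_m − ρ_c) = 3.774 km × 2.878 / (3.243 − 2.878) = 29.8 km.

29.8 km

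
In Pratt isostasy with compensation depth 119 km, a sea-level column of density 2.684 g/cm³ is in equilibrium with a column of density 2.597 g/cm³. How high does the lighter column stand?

3.99 km

ρ_ref D = ρ (D + h) → h = D (ρ_ref − ρ)/ρ.
h = 119 km × (2.684 − 2.597)/2.597 = 3.99 km.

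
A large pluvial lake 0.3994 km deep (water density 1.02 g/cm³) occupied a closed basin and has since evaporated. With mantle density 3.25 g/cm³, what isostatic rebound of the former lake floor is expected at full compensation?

u = d ρ_w/ρ_m = 0.3994 km × 1.02/3.25 = 0.125 km.

0.125 km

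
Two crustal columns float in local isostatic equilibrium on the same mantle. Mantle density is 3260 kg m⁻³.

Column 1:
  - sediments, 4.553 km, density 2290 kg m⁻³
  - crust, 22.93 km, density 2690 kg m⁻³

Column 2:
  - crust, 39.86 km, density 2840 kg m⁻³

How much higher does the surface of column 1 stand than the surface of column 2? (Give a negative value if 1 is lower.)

For any compensation level in the mantle, the mantle terms cancel and isostasy reduces to e = (Σt_1 − Σt_2) − (Σ(ρt)_1 − Σ(ρt)_2) / ρ_m.
Σt_1 = 27.483 km; Σt_2 = 39.86 km; Σ(ρt)_1 = 72108.07; Σ(ρt)_2 = 113202.4 (in km·kg m⁻³).
e = (27.483 − 39.86) − (72108.07 − 113202.4) / 3260 = 0.229 km.

0.229 km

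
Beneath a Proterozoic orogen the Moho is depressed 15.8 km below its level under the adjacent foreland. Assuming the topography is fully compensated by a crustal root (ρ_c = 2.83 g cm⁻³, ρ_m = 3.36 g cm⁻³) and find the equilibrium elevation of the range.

2.96 km

Balancing pressure at the compensation depth: ρ_c h = (ρ_m − ρ_c) r.
h = r (ρ_m − ρ_c) / ρ_c = 15.8 km × (3.36 − 2.83) / 2.83 = 2.96 km.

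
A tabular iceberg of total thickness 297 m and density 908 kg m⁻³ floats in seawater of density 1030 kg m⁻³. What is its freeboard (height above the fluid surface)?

35.2 m

Floating equilibrium: submerged depth d = t ρ_obj/ρ_fluid = 297 m × 908/1030 = 261.8 m.
Freeboard = t − d = 297 m − 261.8 m = 35.2 m.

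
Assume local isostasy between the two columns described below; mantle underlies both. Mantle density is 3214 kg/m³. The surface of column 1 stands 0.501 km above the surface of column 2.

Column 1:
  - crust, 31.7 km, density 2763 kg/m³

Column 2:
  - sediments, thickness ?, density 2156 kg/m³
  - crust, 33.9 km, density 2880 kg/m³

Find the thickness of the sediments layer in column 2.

Take the compensation level at the base of the deeper column (depth z_c below the surface of column 1) and equate Σ ρ_i t_i down to z_c; mantle fills any gap and the z_c terms cancel.
Column 1: 31.7×2763 + (z_c − 31.7)×3214
Column 2: 0.501×0 + x×2156 + 33.9×2880 + (z_c − 0.501 − 33.9 − x)×3214
The z_c×3214 term appears on both sides and cancels. Collect the known terms of each column as K = Σ(ρt)_known − 3214 × (depth of known layers): K_1 = 87587.1 − 3214×31.7 = −14296.7; K_2 = 97632 − 3214×(0.501 + 33.9) = −12932.814.
Balance: K_1 = K_2 − x×(3214 − 2156), so x = (K_2 − K_1)/(3214 − 2156) = 1363.89/1058 = 1.29 km.

1.29 km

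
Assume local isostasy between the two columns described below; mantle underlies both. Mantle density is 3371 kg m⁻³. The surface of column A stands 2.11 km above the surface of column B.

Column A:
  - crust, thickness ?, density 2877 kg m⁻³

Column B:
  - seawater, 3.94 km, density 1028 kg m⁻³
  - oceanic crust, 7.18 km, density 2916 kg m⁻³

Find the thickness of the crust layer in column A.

39.7 km

Take the compensation level at the base of the deeper column (depth z_c below the surface of column A) and equate Σ ρ_i t_i down to z_c; mantle fills any gap and the z_c terms cancel.
Column A: x×2877 + (z_c − 0 − x)×3371
Column B: 2.11×0 + 3.94×1028 + 7.18×2916 + (z_c − 2.11 − 11.12)×3371
The z_c×3371 term appears on both sides and cancels. Collect the known terms of each column as K = Σ(ρt)_known − 3371 × (depth of known layers): K_A = 0 − 3371×0 = 0; K_B = 24987.2 − 3371×(2.11 + 11.12) = −19611.13.
Balance: K_A − x×(3371 − 2877) = K_B, so x = (K_A − K_B)/(3371 − 2877) = 19611.1/494 = 39.7 km.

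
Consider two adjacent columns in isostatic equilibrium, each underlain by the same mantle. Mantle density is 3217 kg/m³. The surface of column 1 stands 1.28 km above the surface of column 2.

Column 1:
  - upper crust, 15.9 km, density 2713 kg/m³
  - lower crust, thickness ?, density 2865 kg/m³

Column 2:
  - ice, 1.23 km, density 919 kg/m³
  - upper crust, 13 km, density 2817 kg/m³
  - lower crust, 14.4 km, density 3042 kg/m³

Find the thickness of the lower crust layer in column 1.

18.9 km

Take the compensation level at the base of the deeper column (depth z_c below the surface of column 1) and equate Σ ρ_i t_i down to z_c; mantle fills any gap and the z_c terms cancel.
Column 1: 15.9×2713 + x×2865 + (z_c − 15.9 − x)×3217
Column 2: 1.28×0 + 1.23×919 + 13×2817 + 14.4×3042 + (z_c − 1.28 − 28.63)×3217
The z_c×3217 term appears on both sides and cancels. Collect the known terms of each column as K = Σ(ρt)_known − 3217 × (depth of known layers): K_1 = 43136.7 − 3217×15.9 = −8013.6; K_2 = 81556.17 − 3217×(1.28 + 28.63) = −14664.3.
Balance: K_1 − x×(3217 − 2865) = K_2, so x = (K_1 − K_2)/(3217 − 2865) = 6650.7/352 = 18.9 km.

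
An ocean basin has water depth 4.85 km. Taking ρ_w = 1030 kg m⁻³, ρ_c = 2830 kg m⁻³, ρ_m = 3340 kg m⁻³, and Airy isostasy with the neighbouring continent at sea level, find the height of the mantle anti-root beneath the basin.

17.1 km

By Archimedes' principle applied to the lithosphere: replacing crust with seawater at the top is compensated by replacing crust with mantle at the base: d (ρ_c − ρ_w) = a (ρ_m − ρ_c).
a = d (ρ_c − ρ_w)/(ρ_m − ρ_c) = 4.85 km × 1800/510 = 17.1 km.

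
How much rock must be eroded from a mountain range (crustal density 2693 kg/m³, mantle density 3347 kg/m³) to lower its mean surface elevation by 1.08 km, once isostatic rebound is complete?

5.53 km

Net drop Δ = e − u = e − e ρ_c/ρ_m = e (ρ_m − ρ_c)/ρ_m.
e = Δ ρ_m/(ρ_m − ρ_c) = 1.08 km × 3347/654 = 5.53 km.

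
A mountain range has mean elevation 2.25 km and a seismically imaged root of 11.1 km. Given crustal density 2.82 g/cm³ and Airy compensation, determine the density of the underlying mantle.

Airy balance: ρ_c h = (ρ_m − ρ_c) r → ρ_m = ρ_c (1 + h/r).
ρ_m = 2.82 × (1 + 2.25 km/11.1 km) = 3.39 g/cm³.

3.39 g/cm³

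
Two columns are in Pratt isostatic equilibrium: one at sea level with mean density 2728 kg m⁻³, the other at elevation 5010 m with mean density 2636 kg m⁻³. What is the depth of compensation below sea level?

144000 m

ρ_ref D = ρ (D + h) → D (ρ_ref − ρ) = ρ h.
D = ρ h/(ρ_ref − ρ) = 2636 × 5010 m/(2728 − 2636) = 144000 m.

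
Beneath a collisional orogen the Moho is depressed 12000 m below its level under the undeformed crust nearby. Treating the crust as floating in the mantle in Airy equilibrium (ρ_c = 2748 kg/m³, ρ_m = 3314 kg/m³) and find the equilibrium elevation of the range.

2470 m

For local isostatic compensation: ρ_c h = (ρ_m − ρ_c) r.
h = r (ρ_m − ρ_c) / ρ_c = 12000 m × (3314 − 2748) / 2748 = 2470 m.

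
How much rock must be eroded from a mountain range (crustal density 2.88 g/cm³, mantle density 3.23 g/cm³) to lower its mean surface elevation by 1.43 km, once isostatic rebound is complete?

Net drop Δ = e − u = e − e ρ_c/ρ_m = e (ρ_m − ρ_c)/ρ_m.
e = Δ ρ_m/(ρ_m − ρ_c) = 1.43 km × 3.23/0.35 = 13.2 km.

13.2 km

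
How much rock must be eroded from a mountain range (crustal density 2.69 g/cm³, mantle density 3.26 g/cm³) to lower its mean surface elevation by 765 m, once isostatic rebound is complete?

4380 m

Net drop Δ = e − u = e − e ρ_c/ρ_m = e (ρ_m − ρ_c)/ρ_m.
e = Δ ρ_m/(ρ_m − ρ_c) = 765 m × 3.26/0.57 = 4380 m.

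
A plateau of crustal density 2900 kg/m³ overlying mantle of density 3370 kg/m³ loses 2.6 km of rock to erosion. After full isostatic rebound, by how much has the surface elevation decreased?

Rebound u = e ρ_c/ρ_m = 2.6 km × 2900/3370 = 2.237 km.
Net surface drop = e − u = 2.6 km − 2.237 km = e (ρ_m − ρ_c)/ρ_m = 0.363 km.

0.363 km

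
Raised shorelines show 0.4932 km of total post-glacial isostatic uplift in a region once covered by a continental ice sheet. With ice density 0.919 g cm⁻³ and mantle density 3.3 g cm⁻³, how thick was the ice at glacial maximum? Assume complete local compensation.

1.77 km

u = t ρ_ice/ρ_m → t = u ρ_m/ρ_ice = 0.4932 km × 3.3/0.919 = 1.77 km.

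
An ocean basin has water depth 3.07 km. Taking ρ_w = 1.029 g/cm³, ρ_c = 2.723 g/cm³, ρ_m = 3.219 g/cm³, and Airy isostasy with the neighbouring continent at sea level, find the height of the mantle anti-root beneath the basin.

Equating mass per unit area of the two columns: replacing crust with seawater at the top is compensated by replacing crust with mantle at the base: d (ρ_c − ρ_w) = a (ρ_m − ρ_c).
a = d (ρ_c − ρ_w)/(ρ_m − ρ_c) = 3.07 km × 1.694/0.496 = 10.5 km.

10.5 km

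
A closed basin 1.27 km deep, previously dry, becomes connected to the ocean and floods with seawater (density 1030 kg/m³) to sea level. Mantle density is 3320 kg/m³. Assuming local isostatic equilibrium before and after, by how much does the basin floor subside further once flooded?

0.571 km

After flooding the water column is d + s deep. Its weight must equal the weight of mantle displaced by the extra subsidence s: (d + s) ρ_w = s ρ_m.
s = d ρ_w / (ρ_m − ρ_w) = 1.27 km × 1030/(3320 − 1030) = 0.571 km.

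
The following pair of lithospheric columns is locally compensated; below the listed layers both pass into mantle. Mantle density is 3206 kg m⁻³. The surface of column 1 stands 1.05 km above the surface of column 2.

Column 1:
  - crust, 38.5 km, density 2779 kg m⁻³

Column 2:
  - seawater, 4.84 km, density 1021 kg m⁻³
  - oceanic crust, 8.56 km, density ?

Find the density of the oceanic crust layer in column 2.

2910 kg m⁻³

Take the compensation level at the base of the deeper column (depth z_c below the surface of column 1) and equate Σ ρ_i t_i down to z_c; mantle fills any gap and the z_c terms cancel.
Column 1: 38.5×2779 + (z_c − 38.5)×3206
Column 2: 1.05×0 + 4.84×1021 + 8.56×ρ + (z_c − 1.05 − 13.4)×3206
The z_c×3206 term appears on both sides and cancels. Collect the known terms of each column as K = Σ(ρt)_known − 3206 × (depth of known layers): K_1 = 106991.5 − 3206×38.5 = −16439.5; K_2 = 4941.64 − 3206×(1.05 + 13.4) = −41385.06.
Balance: K_1 = K_2 + 8.56×ρ, so ρ = (K_1 − K_2)/8.56 = 24945.6/8.56 = 2910 kg m⁻³.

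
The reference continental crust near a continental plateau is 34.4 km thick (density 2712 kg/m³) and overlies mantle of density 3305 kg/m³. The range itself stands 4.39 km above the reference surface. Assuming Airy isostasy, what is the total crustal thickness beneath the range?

58.9 km

Root depth r = h ρ_c / (ρ_m − ρ_c) = 4.39 km × 2712 / 593 = 20.08 km.
Total thickness = T + h + r = 34.4 km + 4.39 km + 20.08 km = 58.9 km.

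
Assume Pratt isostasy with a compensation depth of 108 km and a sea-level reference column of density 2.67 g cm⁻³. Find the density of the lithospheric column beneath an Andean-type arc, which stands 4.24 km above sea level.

2.57 g cm⁻³

Pratt balance: ρ_ref D = ρ (D + h).
ρ = ρ_ref D/(D + h) = 2.67 × 108 km/(108 km + 4.24 km) = 2.57 g cm⁻³.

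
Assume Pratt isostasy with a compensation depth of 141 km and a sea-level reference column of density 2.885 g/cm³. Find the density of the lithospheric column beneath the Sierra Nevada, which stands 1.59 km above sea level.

2.85 g/cm³

Pratt balance: ρ_ref D = ρ (D + h).
ρ = ρ_ref D/(D + h) = 2.885 × 141 km/(141 km + 1.59 km) = 2.85 g/cm³.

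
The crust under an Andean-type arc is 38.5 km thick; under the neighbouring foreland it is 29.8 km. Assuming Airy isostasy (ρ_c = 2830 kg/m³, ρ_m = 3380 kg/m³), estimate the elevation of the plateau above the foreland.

1.42 km

Excess crust Δ = 38.5 km − 29.8 km = 8.7 km, split between elevation h and root r with h + r = Δ.
Airy balance ρ_c h = (ρ_m − ρ_c) r gives r = h ρ_c/(ρ_m − ρ_c), so h (1 + ρ_c/(ρ_m − ρ_c)) = Δ, i.e. h = Δ (ρ_m − ρ_c)/ρ_m.
h = 8.7 km × 550/3380 = 1.42 km.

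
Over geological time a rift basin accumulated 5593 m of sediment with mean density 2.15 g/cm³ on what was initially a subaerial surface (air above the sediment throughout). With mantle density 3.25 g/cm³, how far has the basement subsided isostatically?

3700 m

Subaerial load: s = t ρ_sed / ρ_m = 5593 m × 2.15/3.25 = 3700 m.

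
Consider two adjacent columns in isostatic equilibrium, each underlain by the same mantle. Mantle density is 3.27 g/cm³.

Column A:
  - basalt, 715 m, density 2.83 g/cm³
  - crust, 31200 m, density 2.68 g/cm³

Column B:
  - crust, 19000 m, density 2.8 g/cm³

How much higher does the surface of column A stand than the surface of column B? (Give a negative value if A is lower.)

2990 m

For any compensation level in the mantle, the mantle terms cancel and isostasy reduces to e = (Σt_A − Σt_B) − (Σ(ρt)_A − Σ(ρt)_B) / ρ_m.
Σt_A = 31915 m; Σt_B = 19000 m; Σ(ρt)_A = 85639.45; Σ(ρt)_B = 53200 (in m·g/cm³).
e = (31915 − 19000) − (85639.45 − 53200) / 3.27 = 2990 m.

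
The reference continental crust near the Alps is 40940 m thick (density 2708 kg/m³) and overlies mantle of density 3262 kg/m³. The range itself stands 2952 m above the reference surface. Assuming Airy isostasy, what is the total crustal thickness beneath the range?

58300 m

Root depth r = h ρ_c / (ρ_m − ρ_c) = 2952 m × 2708 / 554 = 14430 m.
Total thickness = T + h + r = 40940 m + 2952 m + 14430 m = 58300 m.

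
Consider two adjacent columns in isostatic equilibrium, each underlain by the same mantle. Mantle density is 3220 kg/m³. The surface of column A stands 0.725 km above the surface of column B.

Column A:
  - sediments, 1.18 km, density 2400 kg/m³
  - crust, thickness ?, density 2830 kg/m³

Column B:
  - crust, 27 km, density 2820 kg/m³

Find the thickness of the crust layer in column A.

Take the compensation level at the base of the deeper column (depth z_c below the surface of column A) and equate Σ ρ_i t_i down to z_c; mantle fills any gap and the z_c terms cancel.
Column A: 1.18×2400 + x×2830 + (z_c − 1.18 − x)×3220
Column B: 0.725×0 + 27×2820 + (z_c − 0.725 − 27)×3220
The z_c×3220 term appears on both sides and cancels. Collect the known terms of each column as K = Σ(ρt)_known − 3220 × (depth of known layers): K_A = 2832 − 3220×1.18 = −967.6; K_B = 76140 − 3220×(0.725 + 27) = −13134.5.
Balance: K_A − x×(3220 − 2830) = K_B, so x = (K_A − K_B)/(3220 − 2830) = 12166.9/390 = 31.2 km.

31.2 km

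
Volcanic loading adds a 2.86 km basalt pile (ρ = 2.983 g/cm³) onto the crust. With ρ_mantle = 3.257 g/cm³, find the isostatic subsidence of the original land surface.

2.62 km

Subaerial loading: s = t ρ_load / ρ_m.
s = 2.86 km × 2.983/3.257 = 2.62 km.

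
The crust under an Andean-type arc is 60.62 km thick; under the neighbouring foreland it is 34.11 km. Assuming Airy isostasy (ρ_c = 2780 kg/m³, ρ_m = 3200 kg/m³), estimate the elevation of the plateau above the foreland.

Excess crust Δ = 60.62 km − 34.11 km = 26.51 km, split between elevation h and root r with h + r = Δ.
Airy balance ρ_c h = (ρ_m − ρ_c) r gives r = h ρ_c/(ρ_m − ρ_c), so h (1 + ρ_c/(ρ_m − ρ_c)) = Δ, i.e. h = Δ (ρ_m − ρ_c)/ρ_m.
h = 26.51 km × 420/3200 = 3.48 km.

3.48 km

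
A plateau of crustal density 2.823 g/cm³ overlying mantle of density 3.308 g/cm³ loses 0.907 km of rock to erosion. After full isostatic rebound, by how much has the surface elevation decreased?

0.133 km

Rebound u = e ρ_c/ρ_m = 0.907 km × 2.823/3.308 = 0.774 km.
Net surface drop = e − u = 0.907 km − 0.774 km = e (ρ_m − ρ_c)/ρ_m = 0.133 km.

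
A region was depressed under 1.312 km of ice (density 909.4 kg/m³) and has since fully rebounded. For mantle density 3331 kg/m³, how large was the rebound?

0.358 km

Removing the load lets mantle flow back in; uplift u satisfies ρ_ice t = ρ_m u.
u = t ρ_ice/ρ_m = 1.312 km × 909.4/3331 = 0.358 km.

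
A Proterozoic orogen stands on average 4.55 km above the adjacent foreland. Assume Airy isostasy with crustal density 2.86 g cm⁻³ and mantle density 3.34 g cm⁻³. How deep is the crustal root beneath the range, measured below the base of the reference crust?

Isostatic balance requires: the weight of the topography is balanced by the buoyancy of the root, ρ_c h = (ρ_m − ρ_c) r.
r = h · ρ_c / (ρ_m − ρ_c) = 4.55 km × 2.86 / (3.34 − 2.86) = 27.1 km.

27.1 km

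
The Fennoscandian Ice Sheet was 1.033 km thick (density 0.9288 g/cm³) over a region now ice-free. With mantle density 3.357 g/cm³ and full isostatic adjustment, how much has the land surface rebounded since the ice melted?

Removing the load lets mantle flow back in; uplift u satisfies ρ_ice t = ρ_m u.
u = t ρ_ice/ρ_m = 1.033 km × 0.9288/3.357 = 0.286 km.

0.286 km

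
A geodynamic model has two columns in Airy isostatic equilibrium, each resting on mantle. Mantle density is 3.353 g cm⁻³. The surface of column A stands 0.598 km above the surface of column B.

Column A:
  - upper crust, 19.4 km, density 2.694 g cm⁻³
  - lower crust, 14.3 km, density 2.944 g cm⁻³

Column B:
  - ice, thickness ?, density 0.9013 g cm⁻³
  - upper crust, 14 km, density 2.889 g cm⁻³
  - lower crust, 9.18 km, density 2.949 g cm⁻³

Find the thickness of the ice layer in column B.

Take the compensation level at the base of the deeper column (depth z_c below the surface of column A) and equate Σ ρ_i t_i down to z_c; mantle fills any gap and the z_c terms cancel.
Column A: 19.4×2.694 + 14.3×2.944 + (z_c − 33.7)×3.353
Column B: 0.598×0 + x×0.9013 + 14×2.889 + 9.18×2.949 + (z_c − 0.598 − 23.18 − x)×3.353
The z_c×3.353 term appears on both sides and cancels. Collect the known terms of each column as K = Σ(ρt)_known − 3.353 × (depth of known layers): K_A = 94.3628 − 3.353×33.7 = −18.6333; K_B = 67.51782 − 3.353×(0.598 + 23.18) = −12.209814.
Balance: K_A = K_B − x×(3.353 − 0.9013), so x = (K_B − K_A)/(3.353 − 0.9013) = 6.42349/2.4517 = 2.62 km.

2.62 km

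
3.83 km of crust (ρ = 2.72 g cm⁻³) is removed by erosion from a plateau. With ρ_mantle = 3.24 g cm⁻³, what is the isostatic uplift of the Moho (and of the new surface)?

3.22 km

Unloading: uplift u = e ρ_c/ρ_m = 3.83 km × 2.72/3.24 = 3.22 km.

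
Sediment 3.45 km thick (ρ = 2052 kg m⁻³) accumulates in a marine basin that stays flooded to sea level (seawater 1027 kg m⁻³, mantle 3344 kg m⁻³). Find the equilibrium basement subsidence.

1.53 km

Submarine loading: the sediment displaces seawater, and the subsidence is in turn flooded, so s (ρ_m − ρ_w) = t (ρ_sed − ρ_w).
s = 3.45 km × (2052 − 1027) / (3344 − 1027) = 1.53 km.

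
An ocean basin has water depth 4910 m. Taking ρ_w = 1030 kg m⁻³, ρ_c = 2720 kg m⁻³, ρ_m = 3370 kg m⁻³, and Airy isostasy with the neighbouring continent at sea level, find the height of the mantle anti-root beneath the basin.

12800 m

By Archimedes' principle applied to the lithosphere: replacing crust with seawater at the top is compensated by replacing crust with mantle at the base: d (ρ_c − ρ_w) = a (ρ_m − ρ_c).
a = d (ρ_c − ρ_w)/(ρ_m − ρ_c) = 4910 m × 1690/650 = 12800 m.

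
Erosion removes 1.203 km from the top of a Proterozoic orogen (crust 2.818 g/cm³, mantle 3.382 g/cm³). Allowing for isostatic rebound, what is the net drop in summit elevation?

Rebound u = e ρ_c/ρ_m = 1.203 km × 2.818/3.382 = 1.002 km.
Net surface drop = e − u = 1.203 km − 1.002 km = e (ρ_m − ρ_c)/ρ_m = 0.201 km.

0.201 km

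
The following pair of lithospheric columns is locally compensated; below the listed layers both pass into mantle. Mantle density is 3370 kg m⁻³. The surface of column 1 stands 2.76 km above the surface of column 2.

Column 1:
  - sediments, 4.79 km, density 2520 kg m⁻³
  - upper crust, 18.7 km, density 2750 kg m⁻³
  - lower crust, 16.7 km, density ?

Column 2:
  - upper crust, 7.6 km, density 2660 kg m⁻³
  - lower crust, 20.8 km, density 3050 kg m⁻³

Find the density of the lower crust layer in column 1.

3030 kg m⁻³

Take the compensation level at the base of the deeper column (depth z_c below the surface of column 1) and equate Σ ρ_i t_i down to z_c; mantle fills any gap and the z_c terms cancel.
Column 1: 4.79×2520 + 18.7×2750 + 16.7×ρ + (z_c − 40.19)×3370
Column 2: 2.76×0 + 7.6×2660 + 20.8×3050 + (z_c − 2.76 − 28.4)×3370
The z_c×3370 term appears on both sides and cancels. Collect the known terms of each column as K = Σ(ρt)_known − 3370 × (depth of known layers): K_1 = 63495.8 − 3370×40.19 = −71944.5; K_2 = 83656 − 3370×(2.76 + 28.4) = −21353.2.
Balance: K_1 + 16.7×ρ = K_2, so ρ = (K_2 − K_1)/16.7 = 50591.3/16.7 = 3030 kg m⁻³.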